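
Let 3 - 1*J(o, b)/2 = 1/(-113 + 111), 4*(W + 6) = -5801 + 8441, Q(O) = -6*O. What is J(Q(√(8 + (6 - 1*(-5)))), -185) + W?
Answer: 661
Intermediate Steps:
W = 654 (W = -6 + (-5801 + 8441)/4 = -6 + (¼)*2640 = -6 + 660 = 654)
J(o, b) = 7 (J(o, b) = 6 - 2/(-113 + 111) = 6 - 2/(-2) = 6 - 2*(-½) = 6 + 1 = 7)
J(Q(√(8 + (6 - 1*(-5)))), -185) + W = 7 + 654 = 661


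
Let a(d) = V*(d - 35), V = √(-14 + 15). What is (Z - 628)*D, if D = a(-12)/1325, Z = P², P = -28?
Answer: -7332/1325 ≈ -5.5336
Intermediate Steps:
V = 1 (V = √1 = 1)
Z = 784 (Z = (-28)² = 784)
a(d) = -35 + d (a(d) = 1*(d - 35) = 1*(-35 + d) = -35 + d)
D = -47/1325 (D = (-35 - 12)/1325 = -47*1/1325 = -47/1325 ≈ -0.035472)
(Z - 628)*D = (784 - 628)*(-47/1325) = 156*(-47/1325) = -7332/1325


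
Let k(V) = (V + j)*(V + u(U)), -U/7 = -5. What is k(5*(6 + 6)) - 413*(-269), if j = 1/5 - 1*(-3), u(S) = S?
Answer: 117101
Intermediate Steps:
U = 35 (U = -7*(-5) = 35)
j = 16/5 (j = 1/5 + 3 = 16/5 ≈ 3.2000)
k(V) = (35 + V)*(16/5 + V) (k(V) = (V + 16/5)*(V + 35) = (16/5 + V)*(35 + V) = (35 + V)*(16/5 + V))
k(5*(6 + 6)) - 413*(-269) = (112 + (5*(6 + 6))**2 + 191*(5*(6 + 6))/5) - 413*(-269) = (112 + (5*12)**2 + 191*(5*12)/5) + 111097 = (112 + 60**2 + (191/5)*60) + 111097 = (112 + 3600 + 2292) + 111097 = 6004 + 111097 = 117101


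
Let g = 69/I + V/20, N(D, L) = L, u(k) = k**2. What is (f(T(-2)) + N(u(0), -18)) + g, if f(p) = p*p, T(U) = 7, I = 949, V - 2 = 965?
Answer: 1507443/18980 ≈ 79.423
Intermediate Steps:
V = 967 (V = 2 + 965 = 967)
f(p) = p**2
g = 919063/18980 (g = 69/949 + 967/20 = 919063/18980 ≈ 48.423)
(f(T(-2)) + N(u(0), -18)) + g = (7**2 - 18) + 919063/18980 = (49 - 18) + 919063/18980 = 31 + 919063/18980 = 1507443/18980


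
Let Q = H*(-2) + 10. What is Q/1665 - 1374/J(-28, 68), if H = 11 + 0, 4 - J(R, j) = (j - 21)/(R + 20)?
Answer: -6100876/43845 ≈ -139.15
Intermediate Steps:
J(R, j) = 4 - (-21 + j)/(20 + R) (J(R, j) = 4 - (j - 21)/(R + 20) = 4 - (-21 + j)/(20 + R))
H = 11
Q = -12 (Q = 11*(-2) + 10 = -22 + 10 = -12)
Q/1665 - 1374/J(-28, 68) = -12/1665 - 1374*(20 - 28)/(101 - 1*68 + 4*(-28)) = -12*1/1665 - 1374*(-8/(101 - 68 - 112)) = -4/555 - 1374/((-1/8*(-79))) = -4/555 - 1374/79/8 = -4/555 - 1374*8/79 = -4/555 - 10992/79 = -6100876/43845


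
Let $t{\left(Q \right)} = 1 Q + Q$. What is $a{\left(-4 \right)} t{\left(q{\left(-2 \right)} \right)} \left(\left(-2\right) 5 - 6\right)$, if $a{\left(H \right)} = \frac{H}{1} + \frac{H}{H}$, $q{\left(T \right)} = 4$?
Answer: $384$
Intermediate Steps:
$t{\left(Q \right)} = 2 Q$ ($t{\left(Q \right)} = Q + Q = 2 Q$)
$a{\left(H \right)} = 1 + H$ ($a{\left(H \right)} = H 1 + 1 = H + 1 = 1 + H$)
$a{\left(-4 \right)} t{\left(q{\left(-2 \right)} \right)} \left(\left(-2\right) 5 - 6\right) = \left(1 - 4\right) 2 \cdot 4 \left(\left(-2\right) 5 - 6\right) = \left(-3\right) 8 \left(-10 - 6\right) = \left(-24\right) \left(-16\right) = 384$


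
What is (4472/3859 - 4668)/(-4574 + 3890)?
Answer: 236965/34731 ≈ 6.8229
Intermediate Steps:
(4472/3859 - 4668)/(-4574 + 3890) = (4472*(1/3859) - 4668)/(-684) = (4472/3859 - 4668)*(-1/684) = -18009340/3859*(-1/684) = 236965/34731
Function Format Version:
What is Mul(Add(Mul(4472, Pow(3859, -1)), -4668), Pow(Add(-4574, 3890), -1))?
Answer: Rational(236965, 34731) ≈ 6.8229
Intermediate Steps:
Mul(Add(Mul(4472, Pow(3859, -1)), -4668), Pow(Add(-4574, 3890), -1)) = Mul(Add(Mul(4472, Rational(1, 3859)), -4668), Pow(-684, -1)) = Mul(Add(Rational(4472, 3859), -4668), Rational(-1, 684)) = Mul(Rational(-18009340, 3859), Rational(-1, 684)) = Rational(236965, 34731)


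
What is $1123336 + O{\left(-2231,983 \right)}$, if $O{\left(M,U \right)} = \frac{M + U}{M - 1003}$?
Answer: $\frac{605478312}{539} \approx 1.1233 \cdot 10^{6}$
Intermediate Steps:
$O{\left(M,U \right)} = \frac{M + U}{-1003 + M}$
$1123336 + O{\left(-2231,983 \right)} = 1123336 + \frac{-2231 + 983}{-1003 - 2231} = 1123336 + \frac{1}{-3234} \left(-1248\right) = 1123336 - - \frac{208}{539} = 1123336 + \frac{208}{539} = \frac{605478312}{539}$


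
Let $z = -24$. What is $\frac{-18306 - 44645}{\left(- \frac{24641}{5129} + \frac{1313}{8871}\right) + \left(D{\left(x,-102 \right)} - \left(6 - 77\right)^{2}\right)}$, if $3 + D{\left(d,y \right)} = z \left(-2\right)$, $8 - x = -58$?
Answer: $\frac{168484126377}{13383920794} \approx 12.589$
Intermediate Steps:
$x = 66$ ($x = 8 - -58 = 8 + 58 = 66$)
$D{\left(d,y \right)} = 45$ ($D{\left(d,y \right)} = -3 - -48 = -3 + 48 = 45$)
$\frac{-18306 - 44645}{\left(- \frac{24641}{5129} + \frac{1313}{8871}\right) + \left(D{\left(x,-102 \right)} - \left(6 - 77\right)^{2}\right)} = \frac{-18306 - 44645}{\left(- \frac{24641}{5129} + \frac{1313}{8871}\right) + \left(45 - \left(6 - 77\right)^{2}\right)} = - \frac{62951}{\left(\left(-24641\right) \frac{1}{5129} + 1313 \cdot \frac{1}{8871}\right) + \left(45 - \left(-71\right)^{2}\right)} = - \frac{62951}{\left(- \frac{24641}{5129} + \frac{1313}{8871}\right) + \left(45 - 5041\right)} = - \frac{62951}{- \frac{211855934}{45499359} + \left(45 - 5041\right)} = - \frac{62951}{- \frac{211855934}{45499359} - 4996} = - \frac{62951}{- \frac{227526653498}{45499359}} = \left(-62951\right) \left(- \frac{45499359}{227526653498}\right) = \frac{168484126377}{13383920794}$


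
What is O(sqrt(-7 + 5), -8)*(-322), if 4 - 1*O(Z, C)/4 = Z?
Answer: -5152 + 1288*I*sqrt(2) ≈ -5152.0 + 1821.5*I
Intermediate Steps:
O(Z, C) = 16 - 4*Z
O(sqrt(-7 + 5), -8)*(-322) = (16 - 4*sqrt(-7 + 5))*(-322) = (16 - 4*I*sqrt(2))*(-322) = -5152 + 1288*I*sqrt(2)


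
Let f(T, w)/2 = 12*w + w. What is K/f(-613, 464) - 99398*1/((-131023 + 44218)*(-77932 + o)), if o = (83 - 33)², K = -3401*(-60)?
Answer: 41754941387129/2468548784520 ≈ 16.915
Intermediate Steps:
K = 204060
o = 2500 (o = 50² = 2500)
f(T, w) = 26*w (f(T, w) = 2*(12*w + w) = 2*(13*w) = 26*w)
K/f(-613, 464) - 99398*1/((-131023 + 44218)*(-77932 + o)) = 204060/((26*464)) - 99398*1/((-131023 + 44218)*(-77932 + 2500)) = 204060/12064 - 99398/((-75432*(-86805))) = 204060*(1/12064) - 99398/6547874760 = 51015/3016 - 99398*1/6547874760 = 51015/3016 - 49699/3273937380 = 41754941387129/2468548784520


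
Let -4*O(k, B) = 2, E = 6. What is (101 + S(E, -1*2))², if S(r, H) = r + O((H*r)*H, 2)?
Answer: 45369/4 ≈ 11342.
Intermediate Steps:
O(k, B) = -½ (O(k, B) = -¼*2 = -½)
S(r, H) = -½ + r (S(r, H) = r - ½ = -½ + r)
(101 + S(E, -1*2))² = (101 + (-½ + 6))² = (101 + 11/2)² = (213/2)² = 45369/4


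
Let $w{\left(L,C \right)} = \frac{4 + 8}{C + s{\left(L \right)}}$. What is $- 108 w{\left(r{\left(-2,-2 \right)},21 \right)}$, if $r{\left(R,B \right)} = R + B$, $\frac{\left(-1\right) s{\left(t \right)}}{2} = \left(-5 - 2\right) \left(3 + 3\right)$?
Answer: $- \frac{432}{35} \approx -12.343$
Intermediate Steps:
$s{\left(t \right)} = 84$ ($s{\left(t \right)} = - 2 \left(-5 - 2\right) \left(3 + 3\right) = - 2 \left(\left(-7\right) 6\right) = \left(-2\right) \left(-42\right) = 84$)
$r{\left(R,B \right)} = B + R$
$w{\left(L,C \right)} = \frac{12}{84 + C}$ ($w{\left(L,C \right)} = \frac{4 + 8}{C + 84} = \frac{12}{84 + C}$)
$- 108 w{\left(r{\left(-2,-2 \right)},21 \right)} = - 108 \frac{12}{84 + 21} = - 108 \cdot \frac{12}{105} = - 108 \cdot 12 \cdot \frac{1}{105} = \left(-108\right) \frac{4}{35} = - \frac{432}{35}$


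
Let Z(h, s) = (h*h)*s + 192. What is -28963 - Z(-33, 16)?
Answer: -46579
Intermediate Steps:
Z(h, s) = 192 + s*h**2 (Z(h, s) = h**2*s + 192 = s*h**2 + 192 = 192 + s*h**2)
-28963 - Z(-33, 16) = -28963 - (192 + 16*(-33)**2) = -28963 - (192 + 16*1089) = -28963 - (192 + 17424) = -28963 - 1*17616 = -28963 - 17616 = -46579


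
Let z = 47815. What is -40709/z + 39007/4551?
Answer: 1679853046/217606065 ≈ 7.7197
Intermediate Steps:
-40709/z + 39007/4551 = -40709/47815 + 39007/4551 = 1679853046/217606065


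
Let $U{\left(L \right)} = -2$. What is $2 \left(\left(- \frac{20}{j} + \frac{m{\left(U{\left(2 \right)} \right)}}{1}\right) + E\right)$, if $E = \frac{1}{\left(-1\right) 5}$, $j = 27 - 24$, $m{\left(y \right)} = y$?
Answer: $- \frac{266}{15} \approx -17.733$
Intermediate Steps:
$j = 3$ ($j = 27 - 24 = 3$)
$E = - \frac{1}{5}$ ($E = \frac{1}{-5} = - \frac{1}{5} \approx -0.2$)
$2 \left(\left(- \frac{20}{j} + \frac{m{\left(U{\left(2 \right)} \right)}}{1}\right) + E\right) = 2 \left(\left(- \frac{20}{3} - \frac{2}{1}\right) - \frac{1}{5}\right) = 2 \left(\left(\left(-20\right) \frac{1}{3} - 2\right) - \frac{1}{5}\right) = 2 \left(\left(- \frac{20}{3} - 2\right) - \frac{1}{5}\right) = 2 \left(- \frac{26}{3} - \frac{1}{5}\right) = 2 \left(- \frac{133}{15}\right) = - \frac{266}{15}$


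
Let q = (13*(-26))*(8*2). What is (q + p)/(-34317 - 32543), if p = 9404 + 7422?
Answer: -5709/33430 ≈ -0.17077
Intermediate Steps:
q = -5408 (q = -338*16 = -5408)
p = 16826
(q + p)/(-34317 - 32543) = (-5408 + 16826)/(-34317 - 32543) = 11418/(-66860) = 11418*(-1/66860) = -5709/33430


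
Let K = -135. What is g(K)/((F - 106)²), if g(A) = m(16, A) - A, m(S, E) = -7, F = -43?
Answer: 128/22201 ≈ 0.0057655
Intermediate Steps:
g(A) = -7 - A
g(K)/((F - 106)²) = (-7 - 1*(-135))/((-43 - 106)²) = (-7 + 135)/((-149)²) = 128/22201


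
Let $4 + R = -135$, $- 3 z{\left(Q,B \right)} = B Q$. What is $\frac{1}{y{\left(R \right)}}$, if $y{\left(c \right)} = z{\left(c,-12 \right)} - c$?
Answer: $- \frac{1}{417} \approx -0.0023981$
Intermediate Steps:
$z{\left(Q,B \right)} = - \frac{B Q}{3}$
$R = -139$ ($R = -4 - 135 = -139$)
$y{\left(c \right)} = 3 c$ ($y{\left(c \right)} = \left(- \frac{1}{3}\right) \left(-12\right) c - c = 4 c - c = 3 c$)
$\frac{1}{y{\left(R \right)}} = \frac{1}{3 \left(-139\right)} = \frac{1}{-417} = - \frac{1}{417}$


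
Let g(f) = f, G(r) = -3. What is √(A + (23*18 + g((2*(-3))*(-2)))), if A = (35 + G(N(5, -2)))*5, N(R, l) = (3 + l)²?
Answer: √586 ≈ 24.207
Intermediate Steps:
A = 160 (A = (35 - 3)*5 = 32*5 = 160)
√(A + (23*18 + g((2*(-3))*(-2)))) = √(160 + (23*18 + (2*(-3))*(-2))) = √(160 + (414 - 6*(-2))) = √(160 + (414 + 12)) = √(160 + 426) = √586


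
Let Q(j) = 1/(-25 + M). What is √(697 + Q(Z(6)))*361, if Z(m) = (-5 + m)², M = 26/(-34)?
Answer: 361*√133707822/438 ≈ 9530.4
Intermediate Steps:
M = -13/17 (M = 26*(-1/34) = -13/17 ≈ -0.76471)
Q(j) = -17/438 (Q(j) = 1/(-25 - 13/17) = 1/(-438/17) = -17/438)
√(697 + Q(Z(6)))*361 = √(697 - 17/438)*361 = √(305269/438)*361 = (√133707822/438)*361 = 361*√133707822/438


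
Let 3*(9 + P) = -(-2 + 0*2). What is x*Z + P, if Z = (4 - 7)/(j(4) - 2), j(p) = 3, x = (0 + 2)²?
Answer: -61/3 ≈ -20.333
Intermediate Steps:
P = -25/3 (P = -9 + (-(-2 + 0*2))/3 = -9 + (-(-2 + 0))/3 = -9 + (-1*(-2))/3 = -9 + (⅓)*2 = -9 + ⅔ = -25/3 ≈ -8.3333)
x = 4 (x = 2² = 4)
Z = -3 (Z = (4 - 7)/(3 - 2) = -3/1 = -3*1 = -3)
x*Z + P = 4*(-3) - 25/3 = -12 - 25/3 = -61/3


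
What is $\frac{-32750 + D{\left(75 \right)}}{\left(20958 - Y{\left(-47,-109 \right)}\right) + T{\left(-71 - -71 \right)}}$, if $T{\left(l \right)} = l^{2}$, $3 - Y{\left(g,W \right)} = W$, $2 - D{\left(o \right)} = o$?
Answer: $- \frac{4689}{2978} \approx -1.5745$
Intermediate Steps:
$D{\left(o \right)} = 2 - o$
$Y{\left(g,W \right)} = 3 - W$
$\frac{-32750 + D{\left(75 \right)}}{\left(20958 - Y{\left(-47,-109 \right)}\right) + T{\left(-71 - -71 \right)}} = \frac{-32750 + \left(2 - 75\right)}{\left(20958 - \left(3 - -109\right)\right) + \left(-71 - -71\right)^{2}} = \frac{-32750 + \left(2 - 75\right)}{\left(20958 - \left(3 + 109\right)\right) + \left(-71 + 71\right)^{2}} = \frac{-32750 - 73}{\left(20958 - 112\right) + 0^{2}} = - \frac{32823}{\left(20958 - 112\right) + 0} = - \frac{32823}{20846 + 0} = - \frac{32823}{20846} = \left(-32823\right) \frac{1}{20846} = - \frac{4689}{2978}$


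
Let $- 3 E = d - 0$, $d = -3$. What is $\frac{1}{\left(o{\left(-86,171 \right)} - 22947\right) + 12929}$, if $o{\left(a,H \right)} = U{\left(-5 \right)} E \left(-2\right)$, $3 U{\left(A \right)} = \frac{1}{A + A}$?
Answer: $- \frac{15}{150269} \approx -9.9821 \cdot 10^{-5}$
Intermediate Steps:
$U{\left(A \right)} = \frac{1}{6 A}$ ($U{\left(A \right)} = \frac{1}{3 \left(A + A\right)} = \frac{1}{3 \cdot 2 A} = \frac{\frac{1}{2} \frac{1}{A}}{3} = \frac{1}{6 A}$)
$E = 1$ ($E = - \frac{-3 - 0}{3} = - \frac{-3 + 0}{3} = \left(- \frac{1}{3}\right) \left(-3\right) = 1$)
$o{\left(a,H \right)} = \frac{1}{15}$ ($o{\left(a,H \right)} = \frac{1}{6 \left(-5\right)} 1 \left(-2\right) = \frac{1}{6} \left(- \frac{1}{5}\right) 1 \left(-2\right) = \left(- \frac{1}{30}\right) 1 \left(-2\right) = \left(- \frac{1}{30}\right) \left(-2\right) = \frac{1}{15}$)
$\frac{1}{\left(o{\left(-86,171 \right)} - 22947\right) + 12929} = \frac{1}{\left(\frac{1}{15} - 22947\right) + 12929} = \frac{1}{- \frac{344204}{15} + 12929} = \frac{1}{- \frac{150269}{15}} = - \frac{15}{150269}$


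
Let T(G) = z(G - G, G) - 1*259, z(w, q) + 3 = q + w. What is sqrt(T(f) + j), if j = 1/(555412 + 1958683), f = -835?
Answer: 3*I*sqrt(770419890267370)/2514095 ≈ 33.121*I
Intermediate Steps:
j = 1/2514095 ≈ 3.9776e-7
z(w, q) = -3 + q + w (z(w, q) = -3 + (q + w) = -3 + q + w)
T(G) = -262 + G (T(G) = (-3 + G + (G - G)) - 1*259 = (-3 + G + 0) - 259 = (-3 + G) - 259 = -262 + G)
sqrt(T(f) + j) = sqrt((-262 - 835) + 1/2514095) = sqrt(-1097 + 1/2514095) = sqrt(-2757962214/2514095) = 3*I*sqrt(770419890267370)/2514095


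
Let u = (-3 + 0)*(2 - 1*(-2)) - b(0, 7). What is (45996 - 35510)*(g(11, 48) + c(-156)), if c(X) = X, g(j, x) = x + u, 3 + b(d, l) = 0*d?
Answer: -1226862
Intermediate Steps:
b(d, l) = -3 (b(d, l) = -3 + 0*d = -3 + 0 = -3)
u = -9 (u = (-3 + 0)*(2 - 1*(-2)) - 1*(-3) = -3*(2 + 2) + 3 = -3*4 + 3 = -12 + 3 = -9)
g(j, x) = -9 + x (g(j, x) = x - 9 = -9 + x)
(45996 - 35510)*(g(11, 48) + c(-156)) = (45996 - 35510)*((-9 + 48) - 156) = 10486*(39 - 156) = 10486*(-117) = -1226862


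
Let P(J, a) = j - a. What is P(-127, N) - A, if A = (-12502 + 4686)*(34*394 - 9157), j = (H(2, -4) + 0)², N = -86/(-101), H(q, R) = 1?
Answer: 3346334439/101 ≈ 3.3132e+7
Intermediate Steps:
N = 86/101 (N = -86*(-1/101) = 86/101 ≈ 0.85149)
j = 1 (j = (1 + 0)² = 1² = 1)
A = -33132024 (A = -7816*(13396 - 9157) = -7816*4239 = -33132024)
P(J, a) = 1 - a
P(-127, N) - A = (1 - 1*86/101) - 1*(-33132024) = (1 - 86/101) + 33132024 = 15/101 + 33132024 = 3346334439/101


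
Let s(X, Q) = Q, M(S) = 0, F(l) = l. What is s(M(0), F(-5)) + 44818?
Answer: 44813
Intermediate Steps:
s(M(0), F(-5)) + 44818 = -5 + 44818 = 44813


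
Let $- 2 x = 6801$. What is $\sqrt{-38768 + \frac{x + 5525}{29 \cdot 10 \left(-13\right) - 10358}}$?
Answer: $\frac{i \sqrt{1934534425462}}{7064} \approx 196.9 i$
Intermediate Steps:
$x = - \frac{6801}{2}$ ($x = \left(- \frac{1}{2}\right) 6801 = - \frac{6801}{2} \approx -3400.5$)
$\sqrt{-38768 + \frac{x + 5525}{29 \cdot 10 \left(-13\right) - 10358}} = \sqrt{-38768 + \frac{- \frac{6801}{2} + 5525}{29 \cdot 10 \left(-13\right) - 10358}} = \sqrt{-38768 + \frac{4249}{2 \left(290 \left(-13\right) - 10358\right)}} = \sqrt{-38768 + \frac{4249}{2 \left(-3770 - 10358\right)}} = \sqrt{-38768 + \frac{4249}{2 \left(-14128\right)}} = \sqrt{-38768 + \frac{4249}{2} \left(- \frac{1}{14128}\right)} = \sqrt{-38768 - \frac{4249}{28256}} = \sqrt{- \frac{1095432857}{28256}} = \frac{i \sqrt{1934534425462}}{7064}$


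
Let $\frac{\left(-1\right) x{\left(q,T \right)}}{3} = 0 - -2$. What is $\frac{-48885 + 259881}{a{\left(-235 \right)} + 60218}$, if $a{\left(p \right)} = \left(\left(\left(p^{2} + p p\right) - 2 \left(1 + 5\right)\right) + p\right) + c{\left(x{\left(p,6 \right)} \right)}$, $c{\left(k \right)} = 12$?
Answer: $\frac{23444}{18937} \approx 1.238$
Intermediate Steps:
$x{\left(q,T \right)} = -6$ ($x{\left(q,T \right)} = - 3 \left(0 - -2\right) = - 3 \left(0 + 2\right) = \left(-3\right) 2 = -6$)
$a{\left(p \right)} = p + 2 p^{2}$ ($a{\left(p \right)} = \left(\left(\left(p^{2} + p p\right) - 2 \left(1 + 5\right)\right) + p\right) + 12 = \left(\left(\left(p^{2} + p^{2}\right) - 12\right) + p\right) + 12 = \left(\left(2 p^{2} - 12\right) + p\right) + 12 = \left(\left(-12 + 2 p^{2}\right) + p\right) + 12 = \left(-12 + p + 2 p^{2}\right) + 12 = p + 2 p^{2}$)
$\frac{-48885 + 259881}{a{\left(-235 \right)} + 60218} = \frac{-48885 + 259881}{- 235 \left(1 + 2 \left(-235\right)\right) + 60218} = \frac{210996}{- 235 \left(1 - 470\right) + 60218} = \frac{210996}{\left(-235\right) \left(-469\right) + 60218} = \frac{210996}{110215 + 60218} = \frac{210996}{170433} = 210996 \cdot \frac{1}{170433} = \frac{23444}{18937}$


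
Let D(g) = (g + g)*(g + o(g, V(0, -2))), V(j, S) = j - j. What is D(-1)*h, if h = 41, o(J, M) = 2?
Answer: -82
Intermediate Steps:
V(j, S) = 0
D(g) = 2*g*(2 + g) (D(g) = (g + g)*(g + 2) = (2*g)*(2 + g) = 2*g*(2 + g))
D(-1)*h = (2*(-1)*(2 - 1))*41 = (2*(-1)*1)*41 = -2*41 = -82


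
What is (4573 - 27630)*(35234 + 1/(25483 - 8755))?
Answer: -13589665597121/16728 ≈ -8.1239e+8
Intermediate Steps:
(4573 - 27630)*(35234 + 1/(25483 - 8755)) = -23057*(35234 + 1/16728) = -23057*589394353/16728 = -13589665597121/16728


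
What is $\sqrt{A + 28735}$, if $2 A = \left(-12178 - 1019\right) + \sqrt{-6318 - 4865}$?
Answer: $\frac{\sqrt{88546 + 2 i \sqrt{11183}}}{2} \approx 148.78 + 0.17769 i$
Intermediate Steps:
$A = - \frac{13197}{2} + \frac{i \sqrt{11183}}{2}$ ($A = \frac{\left(-12178 - 1019\right) + \sqrt{-6318 - 4865}}{2} = \frac{-13197 + \sqrt{-11183}}{2} = \frac{-13197 + i \sqrt{11183}}{2} = - \frac{13197}{2} + \frac{i \sqrt{11183}}{2} \approx -6598.5 + 52.875 i$)
$\sqrt{A + 28735} = \sqrt{\left(- \frac{13197}{2} + \frac{i \sqrt{11183}}{2}\right) + 28735} = \sqrt{\frac{44273}{2} + \frac{i \sqrt{11183}}{2}}$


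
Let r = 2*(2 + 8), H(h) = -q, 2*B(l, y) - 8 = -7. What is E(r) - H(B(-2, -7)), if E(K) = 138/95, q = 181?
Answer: 17333/95 ≈ 182.45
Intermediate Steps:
B(l, y) = ½ (B(l, y) = 4 + (½)*(-7) = 4 - 7/2 = ½)
H(h) = -181 (H(h) = -1*181 = -181)
r = 20 (r = 2*10 = 20)
E(K) = 138/95 (E(K) = 138*(1/95) = 138/95)
E(r) - H(B(-2, -7)) = 138/95 - 1*(-181) = 138/95 + 181 = 17333/95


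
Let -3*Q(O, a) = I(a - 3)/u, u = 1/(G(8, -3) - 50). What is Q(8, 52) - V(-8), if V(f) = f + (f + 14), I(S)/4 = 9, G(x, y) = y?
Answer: 638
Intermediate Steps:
u = -1/53 (u = 1/(-3 - 50) = 1/(-53) = -1/53 ≈ -0.018868)
I(S) = 36 (I(S) = 4*9 = 36)
V(f) = 14 + 2*f (V(f) = f + (14 + f) = 14 + 2*f)
Q(O, a) = 636 (Q(O, a) = -12/(-1/53) = -12*(-53) = -⅓*(-1908) = 636)
Q(8, 52) - V(-8) = 636 - (14 + 2*(-8)) = 636 - (14 - 16) = 636 - 1*(-2) = 636 + 2 = 638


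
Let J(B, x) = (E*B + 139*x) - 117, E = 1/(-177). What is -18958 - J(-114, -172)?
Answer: 298915/59 ≈ 5066.4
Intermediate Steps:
E = -1/177 ≈ -0.0056497
J(B, x) = -117 + 139*x - B/177 (J(B, x) = (-B/177 + 139*x) - 117 = (139*x - B/177) - 117 = -117 + 139*x - B/177)
-18958 - J(-114, -172) = -18958 - (-117 + 139*(-172) - 1/177*(-114)) = -18958 - (-117 - 23908 + 38/59) = -18958 - 1*(-1417437/59) = -18958 + 1417437/59 = 298915/59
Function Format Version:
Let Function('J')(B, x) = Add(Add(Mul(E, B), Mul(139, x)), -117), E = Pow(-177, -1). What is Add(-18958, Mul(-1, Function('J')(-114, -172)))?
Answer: Rational(298915, 59) ≈ 5066.4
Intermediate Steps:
E = Rational(-1, 177) ≈ -0.0056497
Function('J')(B, x) = Add(-117, Mul(139, x), Mul(Rational(-1, 177), B)) (Function('J')(B, x) = Add(Add(Mul(Rational(-1, 177), B), Mul(139, x)), -117) = Add(Add(Mul(139, x), Mul(Rational(-1, 177), B)), -117) = Add(-117, Mul(139, x), Mul(Rational(-1, 177), B)))
Add(-18958, Mul(-1, Function('J')(-114, -172))) = Add(-18958, Mul(-1, Add(-117, Mul(139, -172), Mul(Rational(-1, 177), -114)))) = Add(-18958, Mul(-1, Add(-117, -23908, Rational(38, 59)))) = Add(-18958, Mul(-1, Rational(-1417437, 59))) = Add(-18958, Rational(1417437, 59)) = Rational(298915, 59)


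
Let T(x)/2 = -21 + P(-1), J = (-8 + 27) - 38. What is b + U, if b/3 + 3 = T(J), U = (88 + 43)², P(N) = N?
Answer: 17020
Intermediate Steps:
U = 17161 (U = 131² = 17161)
J = -19 (J = 19 - 38 = -19)
T(x) = -44 (T(x) = 2*(-21 - 1) = 2*(-22) = -44)
b = -141 (b = -9 + 3*(-44) = -9 - 132 = -141)
b + U = -141 + 17161 = 17020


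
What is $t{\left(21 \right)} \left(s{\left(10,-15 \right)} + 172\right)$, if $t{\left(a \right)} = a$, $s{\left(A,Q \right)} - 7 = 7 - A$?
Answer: $3696$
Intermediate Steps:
$s{\left(A,Q \right)} = 14 - A$ ($s{\left(A,Q \right)} = 7 - \left(-7 + A\right) = 14 - A$)
$t{\left(21 \right)} \left(s{\left(10,-15 \right)} + 172\right) = 21 \left(\left(14 - 10\right) + 172\right) = 21 \left(4 + 172\right) = 21 \cdot 176 = 3696$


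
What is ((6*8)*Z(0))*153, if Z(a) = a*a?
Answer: 0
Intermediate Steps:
Z(a) = a²
((6*8)*Z(0))*153 = ((6*8)*0²)*153 = (48*0)*153 = 0*153 = 0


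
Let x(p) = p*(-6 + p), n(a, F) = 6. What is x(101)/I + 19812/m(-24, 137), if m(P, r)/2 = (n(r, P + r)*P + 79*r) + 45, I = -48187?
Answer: 187221821/258378694 ≈ 0.72460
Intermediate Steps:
m(P, r) = 90 + 12*P + 158*r (m(P, r) = 2*((6*P + 79*r) + 45) = 2*(45 + 6*P + 79*r) = 90 + 12*P + 158*r)
x(101)/I + 19812/m(-24, 137) = (101*(-6 + 101))/(-48187) + 19812/(90 + 12*(-24) + 158*137) = (101*95)*(-1/48187) + 19812/(90 - 288 + 21646) = 9595*(-1/48187) + 19812/21448 = -9595/48187 + 19812*(1/21448) = -9595/48187 + 4953/5362 = 187221821/258378694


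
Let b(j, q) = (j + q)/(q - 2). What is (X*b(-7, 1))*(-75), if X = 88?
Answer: -39600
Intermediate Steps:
b(j, q) = (j + q)/(-2 + q)
(X*b(-7, 1))*(-75) = (88*((-7 + 1)/(-2 + 1)))*(-75) = (88*(-6/(-1)))*(-75) = (88*(-1*(-6)))*(-75) = (88*6)*(-75) = 528*(-75) = -39600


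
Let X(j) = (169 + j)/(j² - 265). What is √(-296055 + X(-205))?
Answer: 7*I*√2032508210/580 ≈ 544.11*I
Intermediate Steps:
X(j) = (169 + j)/(-265 + j²)
√(-296055 + X(-205)) = √(-296055 + (169 - 205)/(-265 + (-205)²)) = √(-296055 - 36/(-265 + 42025)) = √(-296055 - 36/41760) = √(-296055 + (1/41760)*(-36)) = √(-296055 - 1/1160) = √(-343423801/1160) = 7*I*√2032508210/580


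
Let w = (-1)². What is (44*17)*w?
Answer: 748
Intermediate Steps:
w = 1
(44*17)*w = (44*17)*1 = 748*1 = 748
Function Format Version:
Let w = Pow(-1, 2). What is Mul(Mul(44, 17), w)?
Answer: 748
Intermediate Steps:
w = 1
Mul(Mul(44, 17), w) = Mul(Mul(44, 17), 1) = Mul(748, 1) = 748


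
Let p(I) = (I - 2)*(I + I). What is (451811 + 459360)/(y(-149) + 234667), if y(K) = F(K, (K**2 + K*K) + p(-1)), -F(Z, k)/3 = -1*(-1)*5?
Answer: 911171/234652 ≈ 3.8831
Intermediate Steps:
p(I) = 2*I*(-2 + I) (p(I) = (-2 + I)*(2*I) = 2*I*(-2 + I))
F(Z, k) = -15 (F(Z, k) = -3*(-1*(-1))*5 = -3*5 = -15)
y(K) = -15
(451811 + 459360)/(y(-149) + 234667) = (451811 + 459360)/(-15 + 234667) = 911171/234652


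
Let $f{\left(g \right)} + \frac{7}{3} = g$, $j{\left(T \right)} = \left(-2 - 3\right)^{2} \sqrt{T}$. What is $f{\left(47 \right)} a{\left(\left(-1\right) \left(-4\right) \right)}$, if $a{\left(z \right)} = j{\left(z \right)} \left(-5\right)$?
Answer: $- \frac{33500}{3} \approx -11167.0$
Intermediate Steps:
$j{\left(T \right)} = 25 \sqrt{T}$ ($j{\left(T \right)} = \left(-5\right)^{2} \sqrt{T} = 25 \sqrt{T}$)
$f{\left(g \right)} = - \frac{7}{3} + g$
$a{\left(z \right)} = - 125 \sqrt{z}$ ($a{\left(z \right)} = 25 \sqrt{z} \left(-5\right) = - 125 \sqrt{z}$)
$f{\left(47 \right)} a{\left(\left(-1\right) \left(-4\right) \right)} = \left(- \frac{7}{3} + 47\right) \left(- 125 \sqrt{\left(-1\right) \left(-4\right)}\right) = \frac{134 \left(- 125 \sqrt{4}\right)}{3} = \frac{134 \left(\left(-125\right) 2\right)}{3} = \frac{134}{3} \left(-250\right) = - \frac{33500}{3}$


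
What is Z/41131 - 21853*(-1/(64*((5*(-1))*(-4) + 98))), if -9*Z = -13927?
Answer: 8194698391/2795591808 ≈ 2.9313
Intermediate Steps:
Z = 13927/9 (Z = -⅑*(-13927) = 13927/9 ≈ 1547.4)
Z/41131 - 21853*(-1/(64*((5*(-1))*(-4) + 98))) = (13927/9)/41131 - 21853*(-1/(64*((5*(-1))*(-4) + 98))) = (13927/9)*(1/41131) - 21853*(-1/(64*(-5*(-4) + 98))) = 13927/370179 - 21853*(-1/(64*(20 + 98))) = 13927/370179 - 21853/(118*(-64)) = 13927/370179 - 21853/(-7552) = 13927/370179 - 21853*(-1/7552) = 13927/370179 + 21853/7552 = 8194698391/2795591808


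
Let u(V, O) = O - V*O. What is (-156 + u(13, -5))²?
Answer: 9216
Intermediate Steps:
u(V, O) = O - O*V
(-156 + u(13, -5))² = (-156 - 5*(1 - 1*13))² = (-156 - 5*(1 - 13))² = (-156 - 5*(-12))² = (-156 + 60)² = (-96)² = 9216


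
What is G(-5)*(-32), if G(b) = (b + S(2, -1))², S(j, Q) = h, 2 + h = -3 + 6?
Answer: -512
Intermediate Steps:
h = 1 (h = -2 + (-3 + 6) = -2 + 3 = 1)
S(j, Q) = 1
G(b) = (1 + b)² (G(b) = (b + 1)² = (1 + b)²)
G(-5)*(-32) = (1 - 5)²*(-32) = (-4)²*(-32) = 16*(-32) = -512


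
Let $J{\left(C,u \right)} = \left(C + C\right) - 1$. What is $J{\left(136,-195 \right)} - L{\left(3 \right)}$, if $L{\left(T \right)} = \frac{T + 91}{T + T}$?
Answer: $\frac{766}{3} \approx 255.33$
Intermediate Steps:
$L{\left(T \right)} = \frac{91 + T}{2 T}$
$J{\left(C,u \right)} = -1 + 2 C$ ($J{\left(C,u \right)} = 2 C - 1 = -1 + 2 C$)
$J{\left(136,-195 \right)} - L{\left(3 \right)} = \left(-1 + 2 \cdot 136\right) - \frac{91 + 3}{2 \cdot 3} = \left(-1 + 272\right) - \frac{1}{2} \cdot \frac{1}{3} \cdot 94 = 271 - \frac{47}{3} = \frac{766}{3}$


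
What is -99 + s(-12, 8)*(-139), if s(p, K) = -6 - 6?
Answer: 1569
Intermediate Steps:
s(p, K) = -12
-99 + s(-12, 8)*(-139) = -99 - 12*(-139) = -99 + 1668 = 1569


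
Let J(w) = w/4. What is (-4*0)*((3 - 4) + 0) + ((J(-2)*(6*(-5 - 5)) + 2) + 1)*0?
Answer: 0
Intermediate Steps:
J(w) = w/4 (J(w) = w*(¼) = w/4)
(-4*0)*((3 - 4) + 0) + ((J(-2)*(6*(-5 - 5)) + 2) + 1)*0 = (-4*0)*((3 - 4) + 0) + ((((¼)*(-2))*(6*(-5 - 5)) + 2) + 1)*0 = 0*(-1 + 0) + ((-3*(-10) + 2) + 1)*0 = 0*(-1) + ((-½*(-60) + 2) + 1)*0 = 0 + ((30 + 2) + 1)*0 = 0 + (32 + 1)*0 = 0 + 33*0 = 0 + 0 = 0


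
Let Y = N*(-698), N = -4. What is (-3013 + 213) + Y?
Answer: -8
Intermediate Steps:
Y = 2792 (Y = -4*(-698) = 2792)
(-3013 + 213) + Y = (-3013 + 213) + 2792 = -2800 + 2792 = -8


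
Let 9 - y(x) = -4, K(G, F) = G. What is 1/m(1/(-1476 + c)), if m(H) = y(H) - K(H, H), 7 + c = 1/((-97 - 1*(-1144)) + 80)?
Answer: 1671340/21728547 ≈ 0.076919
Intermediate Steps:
c = -7888/1127 (c = -7 + 1/((-97 - 1*(-1144)) + 80) = -7 + 1/((-97 + 1144) + 80) = -7 + 1/(1047 + 80) = -7 + 1/1127 = -7888/1127 ≈ -6.9991)
y(x) = 13 (y(x) = 9 - 1*(-4) = 9 + 4 = 13)
m(H) = 13 - H
1/m(1/(-1476 + c)) = 1/(13 - 1/(-1476 - 7888/1127)) = 1/(13 - 1/(-1671340/1127)) = 1/(13 - 1*(-1127/1671340)) = 1/(13 + 1127/1671340) = 1/(21728547/1671340) = 1671340/21728547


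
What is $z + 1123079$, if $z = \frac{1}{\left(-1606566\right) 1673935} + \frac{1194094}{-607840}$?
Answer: $\frac{91792244477671868103001}{81732812242726320} \approx 1.1231 \cdot 10^{6}$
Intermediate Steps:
$z = - \frac{160563076964636279}{81732812242726320}$ ($z = \left(- \frac{1}{1606566}\right) \frac{1}{1673935} + 1194094 \left(- \frac{1}{607840}\right) = - \frac{1}{2689287057210} - \frac{597047}{303920} = - \frac{160563076964636279}{81732812242726320} \approx -1.9645$)
$z + 1123079 = - \frac{160563076964636279}{81732812242726320} + 1123079 = \frac{91792244477671868103001}{81732812242726320}$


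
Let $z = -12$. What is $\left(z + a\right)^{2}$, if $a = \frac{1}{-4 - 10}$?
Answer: $\frac{28561}{196} \approx 145.72$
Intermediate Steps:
$a = - \frac{1}{14}$ ($a = \frac{1}{-14} = - \frac{1}{14} \approx -0.071429$)
$\left(z + a\right)^{2} = \left(-12 - \frac{1}{14}\right)^{2} = \left(- \frac{169}{14}\right)^{2} = \frac{28561}{196}$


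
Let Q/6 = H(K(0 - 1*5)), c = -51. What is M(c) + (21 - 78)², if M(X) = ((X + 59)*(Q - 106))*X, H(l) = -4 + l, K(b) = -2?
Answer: 61185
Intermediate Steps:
Q = -36 (Q = 6*(-4 - 2) = 6*(-6) = -36)
M(X) = X*(-8378 - 142*X) (M(X) = ((X + 59)*(-36 - 106))*X = ((59 + X)*(-142))*X = (-8378 - 142*X)*X = X*(-8378 - 142*X))
M(c) + (21 - 78)² = -142*(-51)*(59 - 51) + (21 - 78)² = -142*(-51)*8 + (-57)² = 57936 + 3249 = 61185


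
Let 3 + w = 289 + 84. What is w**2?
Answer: 136900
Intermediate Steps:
w = 370 (w = -3 + (289 + 84) = -3 + 373 = 370)
w**2 = 370**2 = 136900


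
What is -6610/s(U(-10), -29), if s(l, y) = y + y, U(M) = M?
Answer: 3305/29 ≈ 113.97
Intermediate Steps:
s(l, y) = 2*y
-6610/s(U(-10), -29) = -6610/(2*(-29)) = -6610/(-58) = -6610*(-1/58) = 3305/29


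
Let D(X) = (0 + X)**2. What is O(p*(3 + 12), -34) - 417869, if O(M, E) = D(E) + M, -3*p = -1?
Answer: -416708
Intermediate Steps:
p = 1/3 (p = -1/3*(-1) = 1/3 ≈ 0.33333)
D(X) = X**2
O(M, E) = M + E**2 (O(M, E) = E**2 + M = M + E**2)
O(p*(3 + 12), -34) - 417869 = ((3 + 12)/3 + (-34)**2) - 417869 = ((1/3)*15 + 1156) - 417869 = (5 + 1156) - 417869 = 1161 - 417869 = -416708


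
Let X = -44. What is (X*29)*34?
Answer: -43384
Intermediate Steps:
(X*29)*34 = -44*29*34 = -1276*34 = -43384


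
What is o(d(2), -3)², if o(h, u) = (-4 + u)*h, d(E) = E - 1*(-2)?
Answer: 784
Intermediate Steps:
d(E) = 2 + E (d(E) = E + 2 = 2 + E)
o(h, u) = h*(-4 + u)
o(d(2), -3)² = ((2 + 2)*(-4 - 3))² = (4*(-7))² = (-28)² = 784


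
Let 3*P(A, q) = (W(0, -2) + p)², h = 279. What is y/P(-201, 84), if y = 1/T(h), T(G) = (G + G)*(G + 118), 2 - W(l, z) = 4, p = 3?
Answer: 1/73842 ≈ 1.3542e-5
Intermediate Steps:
W(l, z) = -2 (W(l, z) = 2 - 1*4 = 2 - 4 = -2)
P(A, q) = ⅓ (P(A, q) = (-2 + 3)²/3 = (⅓)*1² = (⅓)*1 = ⅓)
T(G) = 2*G*(118 + G) (T(G) = (2*G)*(118 + G) = 2*G*(118 + G))
y = 1/221526 (y = 1/(2*279*(118 + 279)) = 1/(2*279*397) = 1/221526 ≈ 4.5141e-6)
y/P(-201, 84) = 1/(221526*(⅓)) = (1/221526)*3 = 1/73842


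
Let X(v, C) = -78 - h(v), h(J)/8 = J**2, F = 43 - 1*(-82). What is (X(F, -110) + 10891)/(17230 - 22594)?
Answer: 114187/5364 ≈ 21.288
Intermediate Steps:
F = 125 (F = 43 + 82 = 125)
h(J) = 8*J**2
X(v, C) = -78 - 8*v**2
(X(F, -110) + 10891)/(17230 - 22594) = ((-78 - 8*125**2) + 10891)/(17230 - 22594) = ((-78 - 8*15625) + 10891)/(-5364) = ((-78 - 125000) + 10891)*(-1/5364) = (-125078 + 10891)*(-1/5364) = -114187*(-1/5364) = 114187/5364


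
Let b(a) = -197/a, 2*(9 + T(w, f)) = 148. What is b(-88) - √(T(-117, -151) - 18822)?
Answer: 197/88 - I*√18757 ≈ 2.2386 - 136.96*I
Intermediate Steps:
T(w, f) = 65 (T(w, f) = -9 + (½)*148 = -9 + 74 = 65)
b(-88) - √(T(-117, -151) - 18822) = -197/(-88) - √(65 - 18822) = -197*(-1/88) - √(-18757) = 197/88 - I*√18757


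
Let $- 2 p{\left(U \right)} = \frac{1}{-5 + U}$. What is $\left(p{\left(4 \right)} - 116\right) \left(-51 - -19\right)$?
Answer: $3696$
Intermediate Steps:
$p{\left(U \right)} = - \frac{1}{2 \left(-5 + U\right)}$
$\left(p{\left(4 \right)} - 116\right) \left(-51 - -19\right) = \left(- \frac{1}{-10 + 2 \cdot 4} - 116\right) \left(-51 - -19\right) = \left(- \frac{1}{-10 + 8} - 116\right) \left(-51 + 19\right) = \left(- \frac{1}{-2} - 116\right) \left(-32\right) = \left(\left(-1\right) \left(- \frac{1}{2}\right) - 116\right) \left(-32\right) = \left(\frac{1}{2} - 116\right) \left(-32\right) = \left(- \frac{231}{2}\right) \left(-32\right) = 3696$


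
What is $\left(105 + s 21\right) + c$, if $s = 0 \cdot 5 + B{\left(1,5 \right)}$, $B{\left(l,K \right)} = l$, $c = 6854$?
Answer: $6980$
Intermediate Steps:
$s = 1$ ($s = 0 \cdot 5 + 1 = 0 + 1 = 1$)
$\left(105 + s 21\right) + c = \left(105 + 1 \cdot 21\right) + 6854 = \left(105 + 21\right) + 6854 = 126 + 6854 = 6980$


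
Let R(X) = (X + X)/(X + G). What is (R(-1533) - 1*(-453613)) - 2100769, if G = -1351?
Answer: -339313917/206 ≈ -1.6472e+6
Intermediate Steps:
R(X) = 2*X/(-1351 + X) (R(X) = (X + X)/(X - 1351) = (2*X)/(-1351 + X) = 2*X/(-1351 + X))
(R(-1533) - 1*(-453613)) - 2100769 = (2*(-1533)/(-1351 - 1533) - 1*(-453613)) - 2100769 = (2*(-1533)/(-2884) + 453613) - 2100769 = (2*(-1533)*(-1/2884) + 453613) - 2100769 = (219/206 + 453613) - 2100769 = 93444497/206 - 2100769 = -339313917/206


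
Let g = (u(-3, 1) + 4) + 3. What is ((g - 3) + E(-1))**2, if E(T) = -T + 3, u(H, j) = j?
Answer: 81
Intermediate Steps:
E(T) = 3 - T
g = 8 (g = (1 + 4) + 3 = 5 + 3 = 8)
((g - 3) + E(-1))**2 = ((8 - 3) + (3 - 1*(-1)))**2 = (5 + (3 + 1))**2 = (5 + 4)**2 = 9**2 = 81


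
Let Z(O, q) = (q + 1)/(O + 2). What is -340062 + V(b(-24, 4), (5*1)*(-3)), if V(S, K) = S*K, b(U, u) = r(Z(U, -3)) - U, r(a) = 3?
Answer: -340467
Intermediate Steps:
Z(O, q) = (1 + q)/(2 + O)
b(U, u) = 3 - U
V(S, K) = K*S
-340062 + V(b(-24, 4), (5*1)*(-3)) = -340062 + ((5*1)*(-3))*(3 - 1*(-24)) = -340062 + (5*(-3))*(3 + 24) = -340062 - 15*27 = -340062 - 405 = -340467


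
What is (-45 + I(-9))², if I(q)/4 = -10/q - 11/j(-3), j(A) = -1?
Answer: 961/81 ≈ 11.864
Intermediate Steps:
I(q) = 44 - 40/q (I(q) = 4*(-10/q - 11/(-1)) = 4*(-10/q - 11*(-1)) = 4*(-10/q + 11) = 4*(11 - 10/q) = 44 - 40/q)
(-45 + I(-9))² = (-45 + (44 - 40/(-9)))² = (-45 + (44 - 40*(-⅑)))² = (-45 + (44 + 40/9))² = (-45 + 436/9)² = (31/9)² = 961/81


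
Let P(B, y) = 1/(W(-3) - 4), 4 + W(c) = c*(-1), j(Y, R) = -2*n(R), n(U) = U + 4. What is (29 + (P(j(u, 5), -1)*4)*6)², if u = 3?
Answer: 14641/25 ≈ 585.64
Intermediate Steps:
n(U) = 4 + U
j(Y, R) = -8 - 2*R (j(Y, R) = -2*(4 + R) = -8 - 2*R)
W(c) = -4 - c (W(c) = -4 + c*(-1) = -4 - c)
P(B, y) = -⅕ (P(B, y) = 1/((-4 - 1*(-3)) - 4) = 1/((-4 + 3) - 4) = 1/(-1 - 4) = 1/(-5) = -⅕)
(29 + (P(j(u, 5), -1)*4)*6)² = (29 - ⅕*4*6)² = (29 - ⅘*6)² = (29 - 24/5)² = (121/5)² = 14641/25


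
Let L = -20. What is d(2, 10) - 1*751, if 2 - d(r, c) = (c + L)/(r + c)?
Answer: -4489/6 ≈ -748.17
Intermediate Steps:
d(r, c) = 2 - (-20 + c)/(c + r) (d(r, c) = 2 - (c - 20)/(r + c) = 2 - (-20 + c)/(c + r))
d(2, 10) - 1*751 = (20 + 10 + 2*2)/(10 + 2) - 1*751 = (20 + 10 + 4)/12 - 751 = (1/12)*34 - 751 = 17/6 - 751 = -4489/6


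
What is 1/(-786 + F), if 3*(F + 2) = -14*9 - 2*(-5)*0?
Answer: -1/830 ≈ -0.0012048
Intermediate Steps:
F = -44 (F = -2 + (-14*9 - 2*(-5)*0)/3 = -2 + (-126 + 10*0)/3 = -2 + (-126 + 0)/3 = -2 + (⅓)*(-126) = -2 - 42 = -44)
1/(-786 + F) = 1/(-786 - 44) = 1/(-830) = -1/830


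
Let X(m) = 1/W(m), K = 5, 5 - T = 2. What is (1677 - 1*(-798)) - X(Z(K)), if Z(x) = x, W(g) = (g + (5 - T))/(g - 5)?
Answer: 2475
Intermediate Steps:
T = 3 (T = 5 - 1*2 = 5 - 2 = 3)
W(g) = (2 + g)/(-5 + g) (W(g) = (g + (5 - 1*3))/(g - 5) = (g + (5 - 3))/(-5 + g) = (g + 2)/(-5 + g) = (2 + g)/(-5 + g))
X(m) = (-5 + m)/(2 + m) (X(m) = 1/((2 + m)/(-5 + m)) = (-5 + m)/(2 + m))
(1677 - 1*(-798)) - X(Z(K)) = (1677 - 1*(-798)) - (-5 + 5)/(2 + 5) = (1677 + 798) - 0/7 = 2475 - 0/7 = 2475 - 1*0 = 2475 + 0 = 2475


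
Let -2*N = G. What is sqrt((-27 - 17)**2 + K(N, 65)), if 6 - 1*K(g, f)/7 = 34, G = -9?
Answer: 2*sqrt(435) ≈ 41.713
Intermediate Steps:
N = 9/2 (N = -1/2*(-9) = 9/2 ≈ 4.5000)
K(g, f) = -196 (K(g, f) = 42 - 7*34 = 42 - 238 = -196)
sqrt((-27 - 17)**2 + K(N, 65)) = sqrt((-27 - 17)**2 - 196) = sqrt((-44)**2 - 196) = sqrt(1936 - 196) = sqrt(1740) = 2*sqrt(435)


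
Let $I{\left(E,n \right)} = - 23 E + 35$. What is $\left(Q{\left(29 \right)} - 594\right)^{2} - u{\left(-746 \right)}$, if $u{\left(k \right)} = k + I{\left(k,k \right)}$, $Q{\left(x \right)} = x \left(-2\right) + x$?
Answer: $371682$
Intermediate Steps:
$I{\left(E,n \right)} = 35 - 23 E$
$Q{\left(x \right)} = - x$ ($Q{\left(x \right)} = - 2 x + x = - x$)
$u{\left(k \right)} = 35 - 22 k$ ($u{\left(k \right)} = k - \left(-35 + 23 k\right) = 35 - 22 k$)
$\left(Q{\left(29 \right)} - 594\right)^{2} - u{\left(-746 \right)} = \left(\left(-1\right) 29 - 594\right)^{2} - \left(35 - -16412\right) = \left(-29 - 594\right)^{2} - \left(35 + 16412\right) = \left(-623\right)^{2} - 16447 = 388129 - 16447 = 371682$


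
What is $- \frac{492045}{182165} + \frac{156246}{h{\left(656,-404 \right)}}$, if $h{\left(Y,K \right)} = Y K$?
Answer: $- \frac{15886628667}{4827809696} \approx -3.2906$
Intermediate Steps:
$h{\left(Y,K \right)} = K Y$
$- \frac{492045}{182165} + \frac{156246}{h{\left(656,-404 \right)}} = - \frac{492045}{182165} + \frac{156246}{\left(-404\right) 656} = \left(-492045\right) \frac{1}{182165} + \frac{156246}{-265024} = - \frac{98409}{36433} + 156246 \left(- \frac{1}{265024}\right) = - \frac{98409}{36433} - \frac{78123}{132512} = - \frac{15886628667}{4827809696}$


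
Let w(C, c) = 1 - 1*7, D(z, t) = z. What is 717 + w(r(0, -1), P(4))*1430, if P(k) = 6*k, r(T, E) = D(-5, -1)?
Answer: -7863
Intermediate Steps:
r(T, E) = -5
w(C, c) = -6 (w(C, c) = 1 - 7 = -6)
717 + w(r(0, -1), P(4))*1430 = 717 - 6*1430 = 717 - 8580 = -7863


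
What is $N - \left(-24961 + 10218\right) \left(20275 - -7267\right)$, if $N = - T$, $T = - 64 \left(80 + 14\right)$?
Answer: $406057722$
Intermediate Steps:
$T = -6016$ ($T = \left(-64\right) 94 = -6016$)
$N = 6016$ ($N = \left(-1\right) \left(-6016\right) = 6016$)
$N - \left(-24961 + 10218\right) \left(20275 - -7267\right) = 6016 - \left(-24961 + 10218\right) \left(20275 - -7267\right) = 6016 - - 14743 \left(20275 + \left(-2026 + 9293\right)\right) = 6016 - - 14743 \left(20275 + 7267\right) = 6016 - \left(-14743\right) 27542 = 6016 - -406051706 = 6016 + 406051706 = 406057722$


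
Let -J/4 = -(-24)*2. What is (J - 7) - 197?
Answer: -396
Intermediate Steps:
J = -192 (J = -(-4)*(-24*2) = -(-4)*(-48) = -4*48 = -192)
(J - 7) - 197 = (-192 - 7) - 197 = -199 - 197 = -396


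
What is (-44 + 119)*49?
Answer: 3675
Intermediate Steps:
(-44 + 119)*49 = 75*49 = 3675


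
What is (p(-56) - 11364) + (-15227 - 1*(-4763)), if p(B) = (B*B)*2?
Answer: -15556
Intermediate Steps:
p(B) = 2*B² (p(B) = B²*2 = 2*B²)
(p(-56) - 11364) + (-15227 - 1*(-4763)) = (2*(-56)² - 11364) + (-15227 - 1*(-4763)) = (2*3136 - 11364) + (-15227 + 4763) = (6272 - 11364) - 10464 = -5092 - 10464 = -15556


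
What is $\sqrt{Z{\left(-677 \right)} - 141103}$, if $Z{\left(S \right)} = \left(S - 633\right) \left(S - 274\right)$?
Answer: $\sqrt{1104707} \approx 1051.1$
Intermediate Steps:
$Z{\left(S \right)} = \left(-633 + S\right) \left(-274 + S\right)$
$\sqrt{Z{\left(-677 \right)} - 141103} = \sqrt{\left(173442 + \left(-677\right)^{2} - -614039\right) - 141103} = \sqrt{\left(173442 + 458329 + 614039\right) - 141103} = \sqrt{1245810 - 141103} = \sqrt{1104707}$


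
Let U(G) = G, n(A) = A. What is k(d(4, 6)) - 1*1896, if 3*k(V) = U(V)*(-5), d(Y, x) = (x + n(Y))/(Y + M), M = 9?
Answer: -73994/39 ≈ -1897.3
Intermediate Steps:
d(Y, x) = (Y + x)/(9 + Y) (d(Y, x) = (x + Y)/(Y + 9) = (Y + x)/(9 + Y))
k(V) = -5*V/3 (k(V) = (V*(-5))/3 = (-5*V)/3 = -5*V/3)
k(d(4, 6)) - 1*1896 = -5*(4 + 6)/(3*(9 + 4)) - 1*1896 = -5*10/(3*13) - 1896 = -5*10/39 - 1896 = -5/3*10/13 - 1896 = -50/39 - 1896 = -73994/39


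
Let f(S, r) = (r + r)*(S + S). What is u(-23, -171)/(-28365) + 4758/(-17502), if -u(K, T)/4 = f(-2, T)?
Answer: -2177207/27580235 ≈ -0.078941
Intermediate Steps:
f(S, r) = 4*S*r (f(S, r) = (2*r)*(2*S) = 4*S*r)
u(K, T) = 32*T (u(K, T) = -16*(-2)*T = -(-32)*T = 32*T)
u(-23, -171)/(-28365) + 4758/(-17502) = (32*(-171))/(-28365) + 4758/(-17502) = -5472*(-1/28365) + 4758*(-1/17502) = 1824/9455 - 793/2917 = -2177207/27580235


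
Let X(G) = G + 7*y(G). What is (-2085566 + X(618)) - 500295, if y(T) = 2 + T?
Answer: -2580903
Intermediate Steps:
X(G) = 14 + 8*G (X(G) = G + 7*(2 + G) = G + (14 + 7*G) = 14 + 8*G)
(-2085566 + X(618)) - 500295 = (-2085566 + (14 + 8*618)) - 500295 = (-2085566 + (14 + 4944)) - 500295 = (-2085566 + 4958) - 500295 = -2080608 - 500295 = -2580903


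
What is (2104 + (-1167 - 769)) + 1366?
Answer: 1534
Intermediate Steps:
(2104 + (-1167 - 769)) + 1366 = (2104 - 1936) + 1366 = 168 + 1366 = 1534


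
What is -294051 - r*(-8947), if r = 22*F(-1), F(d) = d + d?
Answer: -687719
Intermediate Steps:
F(d) = 2*d
r = -44 (r = 22*(2*(-1)) = 22*(-2) = -44)
-294051 - r*(-8947) = -294051 - (-44)*(-8947) = -294051 - 1*393668 = -294051 - 393668 = -687719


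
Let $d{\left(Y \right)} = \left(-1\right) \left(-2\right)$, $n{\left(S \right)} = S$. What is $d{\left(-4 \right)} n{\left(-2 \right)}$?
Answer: $-4$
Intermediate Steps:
$d{\left(Y \right)} = 2$
$d{\left(-4 \right)} n{\left(-2 \right)} = 2 \left(-2\right) = -4$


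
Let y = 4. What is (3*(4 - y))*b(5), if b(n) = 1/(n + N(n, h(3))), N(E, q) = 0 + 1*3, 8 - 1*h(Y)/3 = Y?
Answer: 0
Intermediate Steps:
h(Y) = 24 - 3*Y
N(E, q) = 3 (N(E, q) = 0 + 3 = 3)
b(n) = 1/(3 + n) (b(n) = 1/(n + 3) = 1/(3 + n))
(3*(4 - y))*b(5) = (3*(4 - 1*4))/(3 + 5) = (3*(4 - 4))/8 = (3*0)*(1/8) = 0*(1/8) = 0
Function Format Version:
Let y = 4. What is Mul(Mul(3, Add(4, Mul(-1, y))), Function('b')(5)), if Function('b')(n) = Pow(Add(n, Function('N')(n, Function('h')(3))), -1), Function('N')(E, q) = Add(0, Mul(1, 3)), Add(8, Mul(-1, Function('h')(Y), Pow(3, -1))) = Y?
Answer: 0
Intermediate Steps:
Function('h')(Y) = Add(24, Mul(-3, Y))
Function('N')(E, q) = 3 (Function('N')(E, q) = Add(0, 3) = 3)
Function('b')(n) = Pow(Add(3, n), -1) (Function('b')(n) = Pow(Add(n, 3), -1) = Pow(Add(3, n), -1))
Mul(Mul(3, Add(4, Mul(-1, y))), Function('b')(5)) = Mul(Mul(3, Add(4, Mul(-1, 4))), Pow(Add(3, 5), -1)) = Mul(Mul(3, Add(4, -4)), Pow(8, -1)) = Mul(Mul(3, 0), Rational(1, 8)) = Mul(0, Rational(1, 8)) = 0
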